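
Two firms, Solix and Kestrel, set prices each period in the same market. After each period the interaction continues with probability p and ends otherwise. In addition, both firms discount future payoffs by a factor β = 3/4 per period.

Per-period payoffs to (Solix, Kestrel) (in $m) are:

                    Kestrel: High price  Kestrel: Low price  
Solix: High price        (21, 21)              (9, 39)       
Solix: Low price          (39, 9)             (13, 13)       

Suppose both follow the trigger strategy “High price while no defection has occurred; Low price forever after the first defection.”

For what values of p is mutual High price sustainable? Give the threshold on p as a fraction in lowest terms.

Expected continuation weight on next period's payoff is β·p = 3/4·p, which plays the role of the discount factor.
Cooperation requires 3/4·p ≥ (39−21)/(39−13) = 9/13, hence p ≥ 12/13.

12/13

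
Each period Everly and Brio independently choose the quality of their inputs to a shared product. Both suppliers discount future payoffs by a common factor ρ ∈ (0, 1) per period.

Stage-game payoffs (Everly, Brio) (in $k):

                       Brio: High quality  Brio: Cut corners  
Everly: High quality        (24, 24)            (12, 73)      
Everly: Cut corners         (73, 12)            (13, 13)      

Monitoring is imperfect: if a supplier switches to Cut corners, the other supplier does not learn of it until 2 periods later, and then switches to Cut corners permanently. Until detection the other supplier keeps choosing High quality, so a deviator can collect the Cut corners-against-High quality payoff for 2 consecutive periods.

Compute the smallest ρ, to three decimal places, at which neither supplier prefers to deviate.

0.904

A deviator earns 73 for 2 periods, then 13 forever; cooperating earns 24 forever. Multiplying the IC by (1−ρ):
24 ≥ 73(1−ρ^2) + 13ρ^2, so 60·ρ^2 ≥ 49 and ρ^2 ≥ 49/60.
ρ ≥ (49/60)^(1/2) ≈ 0.904.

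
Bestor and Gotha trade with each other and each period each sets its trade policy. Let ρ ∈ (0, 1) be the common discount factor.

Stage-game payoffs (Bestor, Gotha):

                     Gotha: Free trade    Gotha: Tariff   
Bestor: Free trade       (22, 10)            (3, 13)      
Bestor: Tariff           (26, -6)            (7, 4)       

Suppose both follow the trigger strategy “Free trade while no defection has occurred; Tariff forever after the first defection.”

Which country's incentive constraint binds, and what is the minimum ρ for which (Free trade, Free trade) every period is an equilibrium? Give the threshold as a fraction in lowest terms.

Gotha; ρ ≥ 1/3

For Bestor: deviation gain 26−22 = 4, per-period punishment loss 22−7 = 15. IC gives ρ ≥ 4/19.
For Gotha: gain 3, loss 6 per period, so ρ ≥ 3/9 = 1/3.
The tighter constraint is Gotha's, so cooperation needs ρ ≥ 1/3.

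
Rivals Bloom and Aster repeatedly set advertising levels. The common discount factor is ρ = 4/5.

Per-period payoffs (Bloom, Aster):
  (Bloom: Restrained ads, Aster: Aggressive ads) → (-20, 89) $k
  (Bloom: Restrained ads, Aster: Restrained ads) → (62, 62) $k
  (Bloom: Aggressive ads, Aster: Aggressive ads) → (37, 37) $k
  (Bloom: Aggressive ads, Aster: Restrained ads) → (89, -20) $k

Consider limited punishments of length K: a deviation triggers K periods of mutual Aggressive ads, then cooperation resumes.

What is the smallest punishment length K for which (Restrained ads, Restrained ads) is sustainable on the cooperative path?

No profitable deviation requires (62−37)(ρ+…+ρ^K) ≥ 89−62, i.e. ρ+…+ρ^K ≥ 27/25 ≈ 1.0800.
With ρ = 4/5, the partial sums are K=1: 0.8000, K=2: 1.4400.
K = 2 is the first length at which the sum reaches 1.0800.

2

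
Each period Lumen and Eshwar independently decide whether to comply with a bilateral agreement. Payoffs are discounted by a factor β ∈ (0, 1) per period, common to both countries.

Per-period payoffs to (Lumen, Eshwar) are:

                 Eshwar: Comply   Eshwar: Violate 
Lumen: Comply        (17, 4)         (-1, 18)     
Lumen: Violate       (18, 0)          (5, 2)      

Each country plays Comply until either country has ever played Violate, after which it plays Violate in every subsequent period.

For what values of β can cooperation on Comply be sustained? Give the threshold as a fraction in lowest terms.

7/8

Lumen's threshold: (18−17)/(18−5) = 1/13.
Eshwar's threshold: (18−4)/(18−2) = 7/8.
1/13 < 7/8, so Eshwar binds and β* = 7/8.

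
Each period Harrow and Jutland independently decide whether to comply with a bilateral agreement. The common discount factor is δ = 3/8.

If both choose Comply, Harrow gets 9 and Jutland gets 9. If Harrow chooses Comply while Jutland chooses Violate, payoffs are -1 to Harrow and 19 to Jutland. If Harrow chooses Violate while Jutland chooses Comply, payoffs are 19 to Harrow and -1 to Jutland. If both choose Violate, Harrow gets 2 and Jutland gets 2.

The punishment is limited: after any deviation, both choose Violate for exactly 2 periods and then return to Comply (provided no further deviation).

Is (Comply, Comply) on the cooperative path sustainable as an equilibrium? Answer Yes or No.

No

A one-shot deviation gives 19 now, then 2 for 2 periods, then back to 9.
Gain from deviating: (19−9) today; loss: (9−2) in each of the next 2 periods.
No-deviation condition: (9−2)(δ+…+δ^2) ≥ 19−9, i.e. δ+…+δ^2 ≥ 10/7.
At δ = 3/8: δ+…+δ^2 = 0.5156 < 1.4286.
So cooperation is not sustainable.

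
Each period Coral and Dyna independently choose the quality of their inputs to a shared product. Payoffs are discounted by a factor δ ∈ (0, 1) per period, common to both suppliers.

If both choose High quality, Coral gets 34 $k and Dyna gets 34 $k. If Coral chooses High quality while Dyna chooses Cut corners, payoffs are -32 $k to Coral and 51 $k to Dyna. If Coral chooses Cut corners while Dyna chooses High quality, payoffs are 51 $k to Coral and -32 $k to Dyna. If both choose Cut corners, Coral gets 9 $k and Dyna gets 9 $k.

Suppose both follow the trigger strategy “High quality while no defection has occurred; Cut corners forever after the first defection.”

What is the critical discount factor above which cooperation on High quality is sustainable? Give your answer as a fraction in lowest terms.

17/42

One-period gain from deviating is 51 − 34 = 17. The loss is 34 − 9 = 25 in every subsequent period, with present value 25·δ/(1−δ).
Deviation is unprofitable when 25·δ/(1−δ) ≥ 17, i.e. δ/(1−δ) ≥ 17/25.
Equivalently δ ≥ 17/(17+25) = 17/42.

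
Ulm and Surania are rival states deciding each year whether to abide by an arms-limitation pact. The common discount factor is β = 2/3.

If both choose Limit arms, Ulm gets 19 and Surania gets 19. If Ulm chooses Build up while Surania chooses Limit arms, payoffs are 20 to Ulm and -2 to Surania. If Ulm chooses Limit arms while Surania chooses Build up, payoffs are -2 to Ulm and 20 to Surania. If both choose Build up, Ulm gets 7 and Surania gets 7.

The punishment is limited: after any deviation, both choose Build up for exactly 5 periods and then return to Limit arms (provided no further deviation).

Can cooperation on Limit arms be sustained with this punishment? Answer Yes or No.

IC: β+…+β^5 ≥ (20−19)/(19−7) = 1/12.
At β = 2/3: partial sum = 1.7366 ≥ 0.0833. Cooperation sustainable.

Yes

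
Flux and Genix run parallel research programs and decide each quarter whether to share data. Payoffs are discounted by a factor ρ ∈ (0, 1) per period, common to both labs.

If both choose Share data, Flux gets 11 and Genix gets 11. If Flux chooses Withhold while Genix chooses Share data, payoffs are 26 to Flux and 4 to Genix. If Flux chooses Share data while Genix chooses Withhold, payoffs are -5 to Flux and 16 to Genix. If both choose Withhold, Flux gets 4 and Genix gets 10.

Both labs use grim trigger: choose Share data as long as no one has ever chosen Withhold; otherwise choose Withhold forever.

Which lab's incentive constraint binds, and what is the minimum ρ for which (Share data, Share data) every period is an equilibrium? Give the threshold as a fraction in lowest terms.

Genix; ρ ≥ 5/6

Flux's threshold: (26−11)/(26−4) = 15/22.
Genix's threshold: (16−11)/(16−10) = 5/6.
15/22 < 5/6, so Genix binds and ρ* = 5/6.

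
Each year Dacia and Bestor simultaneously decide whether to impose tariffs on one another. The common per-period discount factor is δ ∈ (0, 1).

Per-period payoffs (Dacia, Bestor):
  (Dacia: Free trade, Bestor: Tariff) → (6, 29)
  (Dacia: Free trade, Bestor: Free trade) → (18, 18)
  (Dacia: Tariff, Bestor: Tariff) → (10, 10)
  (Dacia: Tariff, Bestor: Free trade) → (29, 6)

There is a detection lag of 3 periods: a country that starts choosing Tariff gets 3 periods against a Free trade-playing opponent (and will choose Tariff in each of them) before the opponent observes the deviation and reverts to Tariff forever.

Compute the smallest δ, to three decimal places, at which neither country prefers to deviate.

The best deviation is to choose Tariff for all 3 undetected periods, earning 29 each, then 10 forever once detected.
Deviation value: 29(1−δ^3)/(1−δ) + 10δ^3/(1−δ); cooperation value: 18/(1−δ).
IC: 18 ≥ 29(1−δ^3) + 10δ^3 = 29 − 19δ^3.
So δ^3 ≥ 11/19, giving δ ≥ (11/19)^(1/3) ≈ 0.833.

0.833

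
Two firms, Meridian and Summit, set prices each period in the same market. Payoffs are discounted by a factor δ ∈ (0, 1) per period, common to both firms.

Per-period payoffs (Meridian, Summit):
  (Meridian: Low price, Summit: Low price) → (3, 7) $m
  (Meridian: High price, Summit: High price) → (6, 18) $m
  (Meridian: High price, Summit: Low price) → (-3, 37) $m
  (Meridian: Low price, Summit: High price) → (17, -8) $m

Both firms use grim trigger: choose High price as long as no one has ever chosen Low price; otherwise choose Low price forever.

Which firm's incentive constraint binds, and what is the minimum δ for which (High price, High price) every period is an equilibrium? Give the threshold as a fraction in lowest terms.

Meridian: cooperation gives 6 each period; deviation gives 17 once then 3 forever.
  6/(1−δ) ≥ 17 + 3δ/(1−δ) ⇒ δ ≥ 11/14.
Summit: cooperation gives 18 each period; deviation gives 37 once then 7 forever.
  δ ≥ 19/30.
Both must hold, so the binding constraint is Meridian's: δ ≥ 11/14.

Meridian; δ ≥ 11/14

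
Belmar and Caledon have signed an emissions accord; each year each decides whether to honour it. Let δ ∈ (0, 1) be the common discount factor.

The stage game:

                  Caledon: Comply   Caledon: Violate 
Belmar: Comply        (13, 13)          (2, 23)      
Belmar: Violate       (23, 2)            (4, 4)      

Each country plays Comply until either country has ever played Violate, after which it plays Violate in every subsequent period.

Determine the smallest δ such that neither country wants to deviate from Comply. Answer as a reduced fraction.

10/19

13/(1−δ) ≥ 23 + 4δ/(1−δ)
13 ≥ 23 − 19δ
δ ≥ 10/19.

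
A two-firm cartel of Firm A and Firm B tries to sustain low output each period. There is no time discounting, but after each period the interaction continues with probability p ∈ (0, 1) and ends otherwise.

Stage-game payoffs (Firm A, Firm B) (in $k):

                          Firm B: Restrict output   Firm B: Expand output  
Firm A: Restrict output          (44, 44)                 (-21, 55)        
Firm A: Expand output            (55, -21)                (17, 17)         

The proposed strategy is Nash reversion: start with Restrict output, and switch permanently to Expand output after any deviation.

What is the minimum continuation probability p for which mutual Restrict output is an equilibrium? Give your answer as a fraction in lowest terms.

Expected cooperation value is 44 + p·44 + p²·44 + … = 44/(1−p); deviation gives 55 + p·17/(1−p).
44 ≥ 55(1−p) + 17p ⇒ 38p ≥ 11 ⇒ p ≥ 11/38.

11/38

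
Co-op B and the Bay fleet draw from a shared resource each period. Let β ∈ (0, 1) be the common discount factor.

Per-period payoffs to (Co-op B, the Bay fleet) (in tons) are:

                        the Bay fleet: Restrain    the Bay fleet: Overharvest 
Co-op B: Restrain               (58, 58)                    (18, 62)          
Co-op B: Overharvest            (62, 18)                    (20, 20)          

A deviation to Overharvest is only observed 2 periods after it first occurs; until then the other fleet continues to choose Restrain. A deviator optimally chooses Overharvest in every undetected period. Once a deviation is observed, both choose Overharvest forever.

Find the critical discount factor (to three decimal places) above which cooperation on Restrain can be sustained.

0.309

The best deviation is to choose Overharvest for all 2 undetected periods, earning 62 each, then 20 forever once detected.
Deviation value: 62(1−β^2)/(1−β) + 20β^2/(1−β); cooperation value: 58/(1−β).
IC: 58 ≥ 62(1−β^2) + 20β^2 = 62 − 42β^2.
So β^2 ≥ 4/42 = 2/21, giving β ≥ (2/21)^(1/2) ≈ 0.309.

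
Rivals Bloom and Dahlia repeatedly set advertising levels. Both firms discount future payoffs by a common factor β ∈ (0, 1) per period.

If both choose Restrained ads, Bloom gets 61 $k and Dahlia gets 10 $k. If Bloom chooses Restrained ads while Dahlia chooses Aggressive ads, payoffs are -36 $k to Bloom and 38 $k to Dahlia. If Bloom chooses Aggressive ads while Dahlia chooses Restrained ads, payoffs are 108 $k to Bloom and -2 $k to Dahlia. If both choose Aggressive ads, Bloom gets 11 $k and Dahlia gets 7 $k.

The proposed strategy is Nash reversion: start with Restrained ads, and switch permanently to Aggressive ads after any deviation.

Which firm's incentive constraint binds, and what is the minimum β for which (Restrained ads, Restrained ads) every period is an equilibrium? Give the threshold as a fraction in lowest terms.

Bloom's threshold: (108−61)/(108−11) = 47/97.
Dahlia's threshold: (38−10)/(38−7) = 28/31.
47/97 < 28/31, so Dahlia binds and β* = 28/31.

Dahlia; β ≥ 28/31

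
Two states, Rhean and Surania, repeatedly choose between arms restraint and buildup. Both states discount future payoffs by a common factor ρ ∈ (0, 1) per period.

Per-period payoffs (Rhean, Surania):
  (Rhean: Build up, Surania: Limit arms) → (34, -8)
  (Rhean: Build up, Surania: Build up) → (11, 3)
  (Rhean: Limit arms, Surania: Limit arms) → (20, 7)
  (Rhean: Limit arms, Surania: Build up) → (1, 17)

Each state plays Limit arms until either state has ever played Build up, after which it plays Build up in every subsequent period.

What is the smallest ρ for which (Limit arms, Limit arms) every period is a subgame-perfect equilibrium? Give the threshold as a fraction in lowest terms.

5/7

Rhean's threshold: (34−20)/(34−11) = 14/23.
Surania's threshold: (17−7)/(17−3) = 5/7.
14/23 < 5/7, so Surania binds and ρ* = 5/7.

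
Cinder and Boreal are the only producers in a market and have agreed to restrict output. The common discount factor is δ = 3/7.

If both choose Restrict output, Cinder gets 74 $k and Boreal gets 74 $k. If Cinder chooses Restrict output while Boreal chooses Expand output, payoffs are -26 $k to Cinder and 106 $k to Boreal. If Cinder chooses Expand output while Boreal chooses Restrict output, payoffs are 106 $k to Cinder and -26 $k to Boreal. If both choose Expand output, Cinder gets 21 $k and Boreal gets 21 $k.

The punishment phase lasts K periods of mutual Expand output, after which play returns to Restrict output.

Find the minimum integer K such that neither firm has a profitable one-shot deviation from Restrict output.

2

No profitable deviation requires (74−21)(δ+…+δ^K) ≥ 106−74, i.e. δ+…+δ^K ≥ 32/53 ≈ 0.6038.
With δ = 3/7, the partial sums are K=1: 0.4286, K=2: 0.6122.
K = 2 is the first length at which the sum reaches 0.6038.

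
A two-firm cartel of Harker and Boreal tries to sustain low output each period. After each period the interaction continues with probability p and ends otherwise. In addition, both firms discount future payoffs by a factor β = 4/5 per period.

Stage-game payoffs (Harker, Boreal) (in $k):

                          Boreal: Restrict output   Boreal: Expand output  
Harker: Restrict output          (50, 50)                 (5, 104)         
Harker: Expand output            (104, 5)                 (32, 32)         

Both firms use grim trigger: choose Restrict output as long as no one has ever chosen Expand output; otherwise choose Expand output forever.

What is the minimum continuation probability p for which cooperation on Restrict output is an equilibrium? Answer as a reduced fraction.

15/16

With continuation probability p and discount β, the effective per-period discount factor is βp.
Grim-trigger IC: βp ≥ (104−50)/(104−32) = 3/4.
So p ≥ (3/4)/(4/5) = 15/16.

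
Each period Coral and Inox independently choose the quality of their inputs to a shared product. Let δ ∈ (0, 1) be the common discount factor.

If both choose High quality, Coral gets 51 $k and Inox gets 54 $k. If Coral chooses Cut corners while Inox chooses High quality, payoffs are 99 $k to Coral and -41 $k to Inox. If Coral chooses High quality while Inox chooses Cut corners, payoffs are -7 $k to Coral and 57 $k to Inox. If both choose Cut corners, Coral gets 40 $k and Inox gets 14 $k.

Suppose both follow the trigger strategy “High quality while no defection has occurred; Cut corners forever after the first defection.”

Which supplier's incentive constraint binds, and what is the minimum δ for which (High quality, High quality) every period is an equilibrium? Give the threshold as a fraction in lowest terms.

Coral; δ ≥ 48/59

Coral's threshold: (99−51)/(99−40) = 48/59.
Inox's threshold: (57−54)/(57−14) = 3/43.
48/59 > 3/43, so Coral binds and δ* = 48/59.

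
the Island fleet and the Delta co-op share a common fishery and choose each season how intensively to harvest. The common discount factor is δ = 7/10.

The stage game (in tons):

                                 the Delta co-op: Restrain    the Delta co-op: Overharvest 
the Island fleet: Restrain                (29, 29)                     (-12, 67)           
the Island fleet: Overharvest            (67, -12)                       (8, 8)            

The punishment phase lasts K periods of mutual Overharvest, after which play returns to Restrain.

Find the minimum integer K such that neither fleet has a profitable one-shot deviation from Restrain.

Need Σ_{k=1}^{K} δ^k ≥ (67−29)/(29−8) = 1.8095 at δ = 7/10.
At K = 4 the sum is 1.7731 < 1.8095; at K = 5 it is 1.9412 ≥ 1.8095.
So the minimum punishment length is K = 5.

5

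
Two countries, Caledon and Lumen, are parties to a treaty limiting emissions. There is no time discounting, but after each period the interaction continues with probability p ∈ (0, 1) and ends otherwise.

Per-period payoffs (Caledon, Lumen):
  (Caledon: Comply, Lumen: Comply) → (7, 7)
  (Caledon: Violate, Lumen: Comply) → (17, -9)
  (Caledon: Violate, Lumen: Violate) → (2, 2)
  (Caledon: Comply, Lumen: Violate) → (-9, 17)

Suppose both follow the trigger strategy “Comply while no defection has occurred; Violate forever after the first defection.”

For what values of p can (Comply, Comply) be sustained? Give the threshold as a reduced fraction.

Expected cooperation value is 7 + p·7 + p²·7 + … = 7/(1−p); deviation gives 17 + p·2/(1−p).
7 ≥ 17(1−p) + 2p ⇒ 15p ≥ 10 ⇒ p ≥ 10/15 = 2/3.

2/3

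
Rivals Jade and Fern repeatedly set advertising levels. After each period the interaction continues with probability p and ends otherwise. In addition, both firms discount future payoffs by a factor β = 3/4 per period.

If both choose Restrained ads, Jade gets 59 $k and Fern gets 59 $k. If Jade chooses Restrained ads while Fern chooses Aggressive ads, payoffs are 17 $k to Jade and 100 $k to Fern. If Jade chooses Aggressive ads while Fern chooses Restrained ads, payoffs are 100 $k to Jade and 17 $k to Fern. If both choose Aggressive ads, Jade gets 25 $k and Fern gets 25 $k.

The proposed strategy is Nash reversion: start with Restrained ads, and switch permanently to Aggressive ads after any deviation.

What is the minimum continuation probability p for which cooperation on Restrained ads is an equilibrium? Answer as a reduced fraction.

164/225

Expected continuation weight on next period's payoff is β·p = 3/4·p, which plays the role of the discount factor.
Cooperation requires 3/4·p ≥ (100−59)/(100−25) = 41/75, hence p ≥ 164/225.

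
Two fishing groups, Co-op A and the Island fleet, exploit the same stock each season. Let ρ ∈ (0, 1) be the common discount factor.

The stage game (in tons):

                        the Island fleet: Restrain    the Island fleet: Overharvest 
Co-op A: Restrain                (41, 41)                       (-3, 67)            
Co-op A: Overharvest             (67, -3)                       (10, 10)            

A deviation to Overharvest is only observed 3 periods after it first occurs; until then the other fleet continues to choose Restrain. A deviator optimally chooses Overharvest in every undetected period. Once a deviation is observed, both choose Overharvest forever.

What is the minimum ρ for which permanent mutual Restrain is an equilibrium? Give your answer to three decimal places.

A deviator earns 67 for 3 periods, then 10 forever; cooperating earns 41 forever. Multiplying the IC by (1−ρ):
41 ≥ 67(1−ρ^3) + 10ρ^3, so 57·ρ^3 ≥ 26 and ρ^3 ≥ 26/57.
ρ ≥ (26/57)^(1/3) ≈ 0.770.

0.770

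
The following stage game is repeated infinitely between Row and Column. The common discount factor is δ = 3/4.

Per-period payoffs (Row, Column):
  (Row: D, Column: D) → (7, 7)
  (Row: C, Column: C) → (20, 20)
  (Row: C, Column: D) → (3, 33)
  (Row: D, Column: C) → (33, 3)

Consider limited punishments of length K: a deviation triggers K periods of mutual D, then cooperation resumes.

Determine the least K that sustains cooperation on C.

IC: δ(1−δ^K)/(1−δ) ≥ (33−20)/(20−7) = 1.
With δ = 3/4: need 1 − δ^K ≥ 1·(1−3/4)/(3/4), i.e. δ^K ≤ 0.6667.
Since (3/4)^1 = 0.7500 and (3/4)^2 = 0.5625, the smallest such K is 2.

2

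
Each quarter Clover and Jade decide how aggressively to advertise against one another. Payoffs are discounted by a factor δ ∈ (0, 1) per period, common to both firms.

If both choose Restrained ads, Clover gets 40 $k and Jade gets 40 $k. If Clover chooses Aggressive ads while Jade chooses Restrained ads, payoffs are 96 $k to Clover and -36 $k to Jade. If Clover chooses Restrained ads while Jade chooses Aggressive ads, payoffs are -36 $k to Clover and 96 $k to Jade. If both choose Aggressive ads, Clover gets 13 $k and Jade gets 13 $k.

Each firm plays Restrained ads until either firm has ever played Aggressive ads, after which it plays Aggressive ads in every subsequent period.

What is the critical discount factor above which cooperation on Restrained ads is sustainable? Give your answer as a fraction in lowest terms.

40/(1−δ) ≥ 96 + 13δ/(1−δ)
40 ≥ 96 − 83δ
δ ≥ 56/83.

56/83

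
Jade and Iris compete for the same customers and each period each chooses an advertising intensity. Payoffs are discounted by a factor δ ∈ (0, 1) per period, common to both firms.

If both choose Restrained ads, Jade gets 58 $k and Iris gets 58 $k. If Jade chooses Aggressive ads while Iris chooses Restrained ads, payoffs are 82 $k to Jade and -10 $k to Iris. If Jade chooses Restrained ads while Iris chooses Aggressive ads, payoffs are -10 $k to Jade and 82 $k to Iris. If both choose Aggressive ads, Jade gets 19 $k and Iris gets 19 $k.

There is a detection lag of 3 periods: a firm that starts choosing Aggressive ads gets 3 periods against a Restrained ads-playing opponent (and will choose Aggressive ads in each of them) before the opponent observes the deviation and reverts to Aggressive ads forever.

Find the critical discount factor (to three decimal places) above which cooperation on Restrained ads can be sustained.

0.725

The best deviation is to choose Aggressive ads for all 3 undetected periods, earning 82 each, then 19 forever once detected.
Deviation value: 82(1−δ^3)/(1−δ) + 19δ^3/(1−δ); cooperation value: 58/(1−δ).
IC: 58 ≥ 82(1−δ^3) + 19δ^3 = 82 − 63δ^3.
So δ^3 ≥ 24/63 = 8/21, giving δ ≥ (8/21)^(1/3) ≈ 0.725.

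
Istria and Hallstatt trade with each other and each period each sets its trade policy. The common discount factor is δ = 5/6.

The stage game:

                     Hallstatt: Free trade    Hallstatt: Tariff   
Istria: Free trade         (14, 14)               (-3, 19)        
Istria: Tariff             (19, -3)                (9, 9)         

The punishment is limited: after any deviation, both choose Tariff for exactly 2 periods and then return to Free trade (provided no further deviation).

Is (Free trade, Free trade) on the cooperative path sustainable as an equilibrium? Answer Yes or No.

Yes

Comparing payoff streams over the 3 periods until play realigns: cooperate → 14(1+δ+…+δ^2); deviate → 19 + 9(δ+…+δ^2).
Cooperation is sustained iff (14−9)(δ+…+δ^2) ≥ 19−14.
δ+…+δ^2 = 5/6·(1−(5/6)^2)/(1−5/6) = 1.5278, and (19−14)/(14−9) = 1.0000.
1.5278 ≥ 1.0000, so cooperation is sustainable.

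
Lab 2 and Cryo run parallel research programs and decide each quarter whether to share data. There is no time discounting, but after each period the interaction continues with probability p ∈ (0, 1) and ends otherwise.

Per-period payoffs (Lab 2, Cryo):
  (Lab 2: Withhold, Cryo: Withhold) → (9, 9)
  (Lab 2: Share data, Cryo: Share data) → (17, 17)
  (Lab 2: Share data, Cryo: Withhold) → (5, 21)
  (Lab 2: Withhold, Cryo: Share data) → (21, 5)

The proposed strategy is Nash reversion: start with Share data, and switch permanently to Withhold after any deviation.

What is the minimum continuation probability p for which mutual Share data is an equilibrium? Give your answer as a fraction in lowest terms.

Expected cooperation value is 17 + p·17 + p²·17 + … = 17/(1−p); deviation gives 21 + p·9/(1−p).
17 ≥ 21(1−p) + 9p ⇒ 12p ≥ 4 ⇒ p ≥ 4/12 = 1/3.

1/3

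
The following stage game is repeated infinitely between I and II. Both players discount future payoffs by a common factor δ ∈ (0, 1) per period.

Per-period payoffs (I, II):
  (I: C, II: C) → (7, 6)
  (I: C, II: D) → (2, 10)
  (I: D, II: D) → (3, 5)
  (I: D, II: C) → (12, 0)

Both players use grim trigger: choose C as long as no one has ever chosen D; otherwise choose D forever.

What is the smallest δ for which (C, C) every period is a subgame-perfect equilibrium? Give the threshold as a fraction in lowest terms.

I: cooperation gives 7 each period; deviation gives 12 once then 3 forever.
  7/(1−δ) ≥ 12 + 3δ/(1−δ) ⇒ δ ≥ 5/9.
II: cooperation gives 6 each period; deviation gives 10 once then 5 forever.
  δ ≥ 4/5.
Both must hold, so the binding constraint is II's: δ ≥ 4/5.

4/5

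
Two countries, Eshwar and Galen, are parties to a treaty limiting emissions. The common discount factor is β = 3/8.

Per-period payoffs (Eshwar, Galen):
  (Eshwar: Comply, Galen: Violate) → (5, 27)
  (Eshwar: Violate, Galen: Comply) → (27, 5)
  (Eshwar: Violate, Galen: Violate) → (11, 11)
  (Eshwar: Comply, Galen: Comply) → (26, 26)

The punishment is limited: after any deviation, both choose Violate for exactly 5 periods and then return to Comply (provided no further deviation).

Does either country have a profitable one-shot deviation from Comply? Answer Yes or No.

A one-shot deviation gives 27 now, then 11 for 5 periods, then back to 26.
Gain from deviating: (27−26) today; loss: (26−11) in each of the next 5 periods.
No-deviation condition: (26−11)(β+…+β^5) ≥ 27−26, i.e. β+…+β^5 ≥ 1/15.
At β = 3/8: β+…+β^5 = 0.5956 ≥ 0.0667.
So cooperation is sustainable.

No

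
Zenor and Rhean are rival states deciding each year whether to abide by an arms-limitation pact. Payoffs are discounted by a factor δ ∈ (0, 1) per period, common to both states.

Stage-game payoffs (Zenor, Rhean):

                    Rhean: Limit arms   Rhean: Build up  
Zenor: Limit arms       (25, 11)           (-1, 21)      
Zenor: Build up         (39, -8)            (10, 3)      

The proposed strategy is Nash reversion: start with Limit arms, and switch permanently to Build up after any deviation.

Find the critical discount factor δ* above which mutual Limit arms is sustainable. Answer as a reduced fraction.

Zenor's threshold: (39−25)/(39−10) = 14/29.
Rhean's threshold: (21−11)/(21−3) = 5/9.
14/29 < 5/9, so Rhean binds and δ* = 5/9.

5/9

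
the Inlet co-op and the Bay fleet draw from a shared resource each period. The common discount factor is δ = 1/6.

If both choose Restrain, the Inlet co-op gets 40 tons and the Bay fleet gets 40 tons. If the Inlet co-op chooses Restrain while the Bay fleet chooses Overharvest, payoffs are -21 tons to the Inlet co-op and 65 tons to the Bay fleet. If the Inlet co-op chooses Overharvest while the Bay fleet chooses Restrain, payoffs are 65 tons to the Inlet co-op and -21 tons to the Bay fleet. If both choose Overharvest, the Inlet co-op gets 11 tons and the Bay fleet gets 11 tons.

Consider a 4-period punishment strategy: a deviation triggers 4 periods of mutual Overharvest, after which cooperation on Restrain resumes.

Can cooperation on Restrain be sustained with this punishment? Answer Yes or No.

No

Comparing payoff streams over the 5 periods until play realigns: cooperate → 40(1+δ+…+δ^4); deviate → 65 + 11(δ+…+δ^4).
Cooperation is sustained iff (40−11)(δ+…+δ^4) ≥ 65−40.
δ+…+δ^4 = 1/6·(1−(1/6)^4)/(1−1/6) = 0.1998, and (65−40)/(40−11) = 0.8621.
0.1998 < 0.8621, so cooperation is not sustainable.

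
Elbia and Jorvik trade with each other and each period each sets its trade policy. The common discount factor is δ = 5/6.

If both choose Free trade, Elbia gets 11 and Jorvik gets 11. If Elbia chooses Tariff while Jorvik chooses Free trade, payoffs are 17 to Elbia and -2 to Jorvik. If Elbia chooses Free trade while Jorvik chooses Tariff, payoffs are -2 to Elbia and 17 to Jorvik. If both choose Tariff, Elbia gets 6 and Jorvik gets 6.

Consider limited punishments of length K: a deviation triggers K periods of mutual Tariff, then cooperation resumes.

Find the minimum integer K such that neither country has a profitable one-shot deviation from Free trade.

2

No profitable deviation requires (11−6)(δ+…+δ^K) ≥ 17−11, i.e. δ+…+δ^K ≥ 6/5 ≈ 1.2000.
With δ = 5/6, the partial sums are K=1: 0.8333, K=2: 1.5278.
K = 2 is the first length at which the sum reaches 1.2000.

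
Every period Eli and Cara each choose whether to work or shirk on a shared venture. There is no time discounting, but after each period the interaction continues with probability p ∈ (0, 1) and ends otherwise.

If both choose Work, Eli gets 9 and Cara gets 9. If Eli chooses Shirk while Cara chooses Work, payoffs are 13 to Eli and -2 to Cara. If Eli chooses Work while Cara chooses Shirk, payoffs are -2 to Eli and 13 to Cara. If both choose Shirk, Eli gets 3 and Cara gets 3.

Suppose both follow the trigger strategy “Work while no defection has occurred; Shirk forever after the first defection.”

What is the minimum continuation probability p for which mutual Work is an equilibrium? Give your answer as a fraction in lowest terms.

2/5

With no time discounting, the continuation probability p plays the role of the discount factor.
Grim-trigger IC: 9/(1−p) ≥ 13 + 3p/(1−p) ⇒ p ≥ (13−9)/(13−3) = 2/5.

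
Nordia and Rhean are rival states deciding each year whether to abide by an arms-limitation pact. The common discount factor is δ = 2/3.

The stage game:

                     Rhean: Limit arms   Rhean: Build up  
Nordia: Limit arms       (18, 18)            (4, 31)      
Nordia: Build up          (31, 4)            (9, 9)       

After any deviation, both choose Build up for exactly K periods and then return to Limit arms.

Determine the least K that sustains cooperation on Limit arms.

Need Σ_{k=1}^{K} δ^k ≥ (31−18)/(18−9) = 1.4444 at δ = 2/3.
At K = 3 the sum is 1.4074 < 1.4444; at K = 4 it is 1.6049 ≥ 1.4444.
So the minimum punishment length is K = 4.

4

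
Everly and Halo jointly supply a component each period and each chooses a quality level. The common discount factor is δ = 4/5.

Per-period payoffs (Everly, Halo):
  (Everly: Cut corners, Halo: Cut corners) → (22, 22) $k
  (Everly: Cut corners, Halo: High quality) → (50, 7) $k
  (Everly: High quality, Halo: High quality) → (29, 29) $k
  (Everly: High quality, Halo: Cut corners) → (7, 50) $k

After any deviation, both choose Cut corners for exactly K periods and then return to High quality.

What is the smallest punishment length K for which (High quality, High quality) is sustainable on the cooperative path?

IC: δ(1−δ^K)/(1−δ) ≥ (50−29)/(29−22) = 3.
With δ = 4/5: need 1 − δ^K ≥ 3·(1−4/5)/(4/5), i.e. δ^K ≤ 0.2500.
Since (4/5)^6 = 0.2621 and (4/5)^7 = 0.2097, the smallest such K is 7.

7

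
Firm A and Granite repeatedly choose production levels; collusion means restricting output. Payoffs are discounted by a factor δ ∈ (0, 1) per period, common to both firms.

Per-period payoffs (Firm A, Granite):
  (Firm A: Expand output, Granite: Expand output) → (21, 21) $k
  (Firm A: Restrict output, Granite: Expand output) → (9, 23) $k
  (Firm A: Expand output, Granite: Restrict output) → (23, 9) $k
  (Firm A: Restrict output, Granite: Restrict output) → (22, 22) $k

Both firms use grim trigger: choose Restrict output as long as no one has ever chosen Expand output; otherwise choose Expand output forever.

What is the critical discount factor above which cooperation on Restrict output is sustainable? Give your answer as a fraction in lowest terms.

1/2

Cooperation forever yields 22 each period: 22/(1−δ).
Deviating yields 23 once, then 21 forever: 23 + 21δ/(1−δ).
No profitable deviation requires 22/(1−δ) ≥ 23 + 21δ/(1−δ).
Multiplying by (1−δ): 22 ≥ 23(1−δ) + 21δ = 23 − 2δ.
So 2δ ≥ 1, i.e. δ ≥ 1/2.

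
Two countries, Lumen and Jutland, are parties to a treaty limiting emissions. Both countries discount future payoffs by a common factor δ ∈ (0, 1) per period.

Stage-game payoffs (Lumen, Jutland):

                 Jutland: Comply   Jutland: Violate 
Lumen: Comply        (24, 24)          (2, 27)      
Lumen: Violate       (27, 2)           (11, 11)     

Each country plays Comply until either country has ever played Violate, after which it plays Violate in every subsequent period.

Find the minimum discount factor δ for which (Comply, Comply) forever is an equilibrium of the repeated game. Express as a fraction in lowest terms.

3/16

Cooperation forever yields 24 each period: 24/(1−δ).
Deviating yields 27 once, then 11 forever: 27 + 11δ/(1−δ).
No profitable deviation requires 24/(1−δ) ≥ 27 + 11δ/(1−δ).
Multiplying by (1−δ): 24 ≥ 27(1−δ) + 11δ = 27 − 16δ.
So 16δ ≥ 3, i.e. δ ≥ 3/16.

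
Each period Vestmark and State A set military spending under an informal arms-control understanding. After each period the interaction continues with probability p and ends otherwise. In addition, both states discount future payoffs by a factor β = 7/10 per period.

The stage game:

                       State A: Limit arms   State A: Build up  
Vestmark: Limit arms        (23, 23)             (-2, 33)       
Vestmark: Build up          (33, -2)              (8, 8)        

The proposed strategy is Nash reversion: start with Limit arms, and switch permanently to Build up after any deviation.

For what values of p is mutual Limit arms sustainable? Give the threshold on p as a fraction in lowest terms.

Expected continuation weight on next period's payoff is β·p = 7/10·p, which plays the role of the discount factor.
Cooperation requires 7/10·p ≥ (33−23)/(33−8) = 2/5, hence p ≥ 4/7.

4/7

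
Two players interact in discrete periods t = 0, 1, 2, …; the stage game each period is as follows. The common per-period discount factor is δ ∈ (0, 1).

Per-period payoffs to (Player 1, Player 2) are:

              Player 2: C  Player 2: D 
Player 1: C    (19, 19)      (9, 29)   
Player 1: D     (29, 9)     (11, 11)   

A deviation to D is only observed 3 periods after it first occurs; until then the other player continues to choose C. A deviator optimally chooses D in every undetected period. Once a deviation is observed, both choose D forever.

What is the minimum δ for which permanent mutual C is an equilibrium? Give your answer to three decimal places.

0.822

A deviator earns 29 for 3 periods, then 11 forever; cooperating earns 19 forever. Multiplying the IC by (1−δ):
19 ≥ 29(1−δ^3) + 11δ^3, so 18·δ^3 ≥ 10 and δ^3 ≥ 5/9.
δ ≥ (5/9)^(1/3) ≈ 0.822.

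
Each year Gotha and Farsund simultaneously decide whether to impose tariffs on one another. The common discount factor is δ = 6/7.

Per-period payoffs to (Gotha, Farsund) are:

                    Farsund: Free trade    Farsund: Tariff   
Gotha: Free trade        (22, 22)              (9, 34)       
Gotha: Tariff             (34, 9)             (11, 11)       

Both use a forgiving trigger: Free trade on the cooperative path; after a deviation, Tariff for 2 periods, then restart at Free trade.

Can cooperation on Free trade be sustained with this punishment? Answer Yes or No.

IC: δ+…+δ^2 ≥ (34−22)/(22−11) = 12/11.
At δ = 6/7: partial sum = 1.5918 ≥ 1.0909. Cooperation sustainable.

Yes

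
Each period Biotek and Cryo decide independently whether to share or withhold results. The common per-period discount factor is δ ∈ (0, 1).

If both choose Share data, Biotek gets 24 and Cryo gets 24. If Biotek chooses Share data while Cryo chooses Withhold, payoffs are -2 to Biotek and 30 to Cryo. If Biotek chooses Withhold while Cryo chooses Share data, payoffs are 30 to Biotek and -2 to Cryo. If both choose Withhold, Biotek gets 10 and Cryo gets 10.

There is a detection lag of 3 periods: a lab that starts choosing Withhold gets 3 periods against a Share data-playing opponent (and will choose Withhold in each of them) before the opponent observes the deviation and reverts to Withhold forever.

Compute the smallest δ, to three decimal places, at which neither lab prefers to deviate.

0.669

A deviator earns 30 for 3 periods, then 10 forever; cooperating earns 24 forever. Multiplying the IC by (1−δ):
24 ≥ 30(1−δ^3) + 10δ^3, so 20·δ^3 ≥ 6 and δ^3 ≥ 3/10.
δ ≥ (3/10)^(1/3) ≈ 0.669.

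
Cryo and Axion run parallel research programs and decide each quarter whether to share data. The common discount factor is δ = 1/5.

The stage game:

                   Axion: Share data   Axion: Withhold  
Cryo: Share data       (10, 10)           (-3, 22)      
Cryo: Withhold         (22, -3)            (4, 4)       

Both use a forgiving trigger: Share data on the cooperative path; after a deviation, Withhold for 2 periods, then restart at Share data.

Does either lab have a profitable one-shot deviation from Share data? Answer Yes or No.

A one-shot deviation gives 22 now, then 4 for 2 periods, then back to 10.
Gain from deviating: (22−10) today; loss: (10−4) in each of the next 2 periods.
No-deviation condition: (10−4)(δ+…+δ^2) ≥ 22−10, i.e. δ+…+δ^2 ≥ 2.
At δ = 1/5: δ+…+δ^2 = 0.2400 < 2.0000.
So cooperation is not sustainable.

Yes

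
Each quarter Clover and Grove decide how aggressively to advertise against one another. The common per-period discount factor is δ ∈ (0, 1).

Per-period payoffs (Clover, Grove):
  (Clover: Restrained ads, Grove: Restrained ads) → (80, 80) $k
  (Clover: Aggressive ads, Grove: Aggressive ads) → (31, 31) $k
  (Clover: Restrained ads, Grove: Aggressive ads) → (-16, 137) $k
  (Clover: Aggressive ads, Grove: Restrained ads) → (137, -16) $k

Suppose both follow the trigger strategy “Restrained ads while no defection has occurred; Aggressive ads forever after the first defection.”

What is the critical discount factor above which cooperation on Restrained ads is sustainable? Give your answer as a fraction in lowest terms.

57/106

Cooperation forever yields 80 each period: 80/(1−δ).
Deviating yields 137 once, then 31 forever: 137 + 31δ/(1−δ).
No profitable deviation requires 80/(1−δ) ≥ 137 + 31δ/(1−δ).
Multiplying by (1−δ): 80 ≥ 137(1−δ) + 31δ = 137 − 106δ.
So 106δ ≥ 57, i.e. δ ≥ 57/106.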